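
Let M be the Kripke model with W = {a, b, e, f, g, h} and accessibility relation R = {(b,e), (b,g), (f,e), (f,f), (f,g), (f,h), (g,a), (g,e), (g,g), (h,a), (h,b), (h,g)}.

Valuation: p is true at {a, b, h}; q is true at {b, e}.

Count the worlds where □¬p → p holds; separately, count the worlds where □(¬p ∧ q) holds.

5 and 2

For □¬p → p:
a: □¬p is T, p is T. ✓
b: □¬p is T, p is T. ✓
e: □¬p is T, p is F. ✗
f: □¬p is F, p is F. ✓
g: □¬p is F, p is F. ✓
h: □¬p is F, p is T. ✓
— 5 worlds.
For □(¬p ∧ q):
a: no successors, so □(¬p ∧ q) holds vacuously. ✓
b: successors {e, g}; ¬p ∧ q there: e:T, g:F. ✗
e: no successors, so □(¬p ∧ q) holds vacuously. ✓
f: successors {e, f, g, h}; ¬p ∧ q there: e:T, f:F, g:F, h:F. ✗
g: successors {a, e, g}; ¬p ∧ q there: a:F, e:T, g:F. ✗
h: successors {a, b, g}; ¬p ∧ q there: a:F, b:F, g:F. ✗
— 2 worlds.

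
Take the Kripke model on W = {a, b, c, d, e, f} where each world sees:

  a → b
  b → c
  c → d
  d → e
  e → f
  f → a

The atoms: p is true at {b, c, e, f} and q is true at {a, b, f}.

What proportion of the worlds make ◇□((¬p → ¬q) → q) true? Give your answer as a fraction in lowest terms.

1/2

a: successors {b}; □((¬p → ¬q) → q) there: b:F. ✗
b: successors {c}; □((¬p → ¬q) → q) there: c:F. ✗
c: successors {d}; □((¬p → ¬q) → q) there: d:F. ✗
d: successors {e}; □((¬p → ¬q) → q) there: e:T. ✓
e: successors {f}; □((¬p → ¬q) → q) there: f:T. ✓
f: successors {a}; □((¬p → ¬q) → q) there: a:T. ✓
That's 3 of 6 worlds, so 3/6 = 1/2.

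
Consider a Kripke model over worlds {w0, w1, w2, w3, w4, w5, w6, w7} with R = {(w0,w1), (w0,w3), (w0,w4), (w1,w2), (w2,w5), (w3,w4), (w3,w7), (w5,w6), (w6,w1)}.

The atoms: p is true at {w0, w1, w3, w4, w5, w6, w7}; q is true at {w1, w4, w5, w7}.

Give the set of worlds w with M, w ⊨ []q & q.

w0: []q is F, q is F. ✗
w1: []q is F, q is T. ✗
w2: []q is T, q is F. ✗
w3: []q is T, q is F. ✗
w4: []q is T, q is T. ✓
w5: []q is F, q is T. ✗
w6: []q is T, q is F. ✗
w7: []q is T, q is T. ✓

{w4, w7}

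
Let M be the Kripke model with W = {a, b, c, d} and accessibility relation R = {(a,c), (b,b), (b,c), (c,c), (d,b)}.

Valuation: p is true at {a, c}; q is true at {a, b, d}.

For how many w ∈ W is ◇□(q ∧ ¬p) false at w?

4

a: successors {c}; □(q ∧ ¬p) there: c:F. ✗
b: successors {b, c}; □(q ∧ ¬p) there: b:F, c:F. ✗
c: successors {c}; □(q ∧ ¬p) there: c:F. ✗
d: successors {b}; □(q ∧ ¬p) there: b:F. ✗
Satisfying worlds: ∅.
So ◇□(q ∧ ¬p) fails at the other 4 worlds.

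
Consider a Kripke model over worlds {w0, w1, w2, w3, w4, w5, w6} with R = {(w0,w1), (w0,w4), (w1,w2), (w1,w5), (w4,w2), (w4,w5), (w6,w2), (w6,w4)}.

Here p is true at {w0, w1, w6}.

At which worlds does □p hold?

{w2, w3, w5}

w0: successors {w1, w4}; p there: w1:T, w4:F. ✗
w1: successors {w2, w5}; p there: w2:F, w5:F. ✗
w2: no successors, so □p holds vacuously. ✓
w3: no successors, so □p holds vacuously. ✓
w4: successors {w2, w5}; p there: w2:F, w5:F. ✗
w5: no successors, so □p holds vacuously. ✓
w6: successors {w2, w4}; p there: w2:F, w4:F. ✗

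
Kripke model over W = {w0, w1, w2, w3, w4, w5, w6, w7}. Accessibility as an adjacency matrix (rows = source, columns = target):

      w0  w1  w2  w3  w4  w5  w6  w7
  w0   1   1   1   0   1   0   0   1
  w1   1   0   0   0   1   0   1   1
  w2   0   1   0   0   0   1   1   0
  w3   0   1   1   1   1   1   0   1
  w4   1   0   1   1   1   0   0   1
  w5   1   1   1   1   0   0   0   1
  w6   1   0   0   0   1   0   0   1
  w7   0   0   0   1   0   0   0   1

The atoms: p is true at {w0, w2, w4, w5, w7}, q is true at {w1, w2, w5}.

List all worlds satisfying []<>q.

∅

w0: successors {w0, w1, w2, w4, w7}; <>q there: w0:T, w1:F, w2:T, w4:T, w7:F. ✗
w1: successors {w0, w4, w6, w7}; <>q there: w0:T, w4:T, w6:F, w7:F. ✗
w2: successors {w1, w5, w6}; <>q there: w1:F, w5:T, w6:F. ✗
w3: successors {w1, w2, w3, w4, w5, w7}; <>q there: w1:F, w2:T, w3:T, w4:T, w5:T, w7:F. ✗
w4: successors {w0, w2, w3, w4, w7}; <>q there: w0:T, w2:T, w3:T, w4:T, w7:F. ✗
w5: successors {w0, w1, w2, w3, w7}; <>q there: w0:T, w1:F, w2:T, w3:T, w7:F. ✗
w6: successors {w0, w4, w7}; <>q there: w0:T, w4:T, w7:F. ✗
w7: successors {w3, w7}; <>q there: w3:T, w7:F. ✗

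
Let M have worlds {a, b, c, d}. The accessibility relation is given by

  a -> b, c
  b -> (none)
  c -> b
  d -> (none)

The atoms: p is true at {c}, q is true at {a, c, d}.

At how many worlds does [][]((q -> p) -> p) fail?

1

a: successors {b, c}; []((q -> p) -> p) there: b:T, c:F. ✗
b: no successors, so [][]((q -> p) -> p) holds vacuously. ✓
c: successors {b}; []((q -> p) -> p) there: b:T. ✓
d: no successors, so [][]((q -> p) -> p) holds vacuously. ✓
Satisfying worlds: {b, c, d}.
So [][]((q -> p) -> p) fails at the other 1 world.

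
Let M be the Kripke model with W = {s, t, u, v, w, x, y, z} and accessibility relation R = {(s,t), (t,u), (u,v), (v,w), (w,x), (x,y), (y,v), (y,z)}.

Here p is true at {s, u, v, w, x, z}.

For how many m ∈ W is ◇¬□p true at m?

1

s: successors {t}; ¬□p there: t:F. ✗
t: successors {u}; ¬□p there: u:F. ✗
u: successors {v}; ¬□p there: v:F. ✗
v: successors {w}; ¬□p there: w:F. ✗
w: successors {x}; ¬□p there: x:T. ✓
x: successors {y}; ¬□p there: y:F. ✗
y: successors {v, z}; ¬□p there: v:F, z:F. ✗
z: no successors, so ◇¬□p fails. ✗
Satisfying worlds: {w}.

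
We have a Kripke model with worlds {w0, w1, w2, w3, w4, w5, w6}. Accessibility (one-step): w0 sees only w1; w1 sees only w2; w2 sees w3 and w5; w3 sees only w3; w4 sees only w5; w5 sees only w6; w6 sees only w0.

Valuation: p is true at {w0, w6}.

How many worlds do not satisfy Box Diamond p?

5

w0: successors {w1}; Diamond p there: w1:F. ✗
w1: successors {w2}; Diamond p there: w2:F. ✗
w2: successors {w3, w5}; Diamond p there: w3:F, w5:T. ✗
w3: successors {w3}; Diamond p there: w3:F. ✗
w4: successors {w5}; Diamond p there: w5:T. ✓
w5: successors {w6}; Diamond p there: w6:T. ✓
w6: successors {w0}; Diamond p there: w0:F. ✗
Satisfying worlds: {w4, w5}.
So Box Diamond p fails at the other 5 worlds.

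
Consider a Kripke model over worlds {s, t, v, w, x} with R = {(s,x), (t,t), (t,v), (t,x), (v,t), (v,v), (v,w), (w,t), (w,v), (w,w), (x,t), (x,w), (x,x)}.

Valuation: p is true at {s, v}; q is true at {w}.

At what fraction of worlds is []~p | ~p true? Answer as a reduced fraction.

s: []~p is T, ~p is F. ✓
t: []~p is F, ~p is T. ✓
v: []~p is F, ~p is F. ✗
w: []~p is F, ~p is T. ✓
x: []~p is T, ~p is T. ✓
That's 4 of 5 worlds, so 4/5.

4/5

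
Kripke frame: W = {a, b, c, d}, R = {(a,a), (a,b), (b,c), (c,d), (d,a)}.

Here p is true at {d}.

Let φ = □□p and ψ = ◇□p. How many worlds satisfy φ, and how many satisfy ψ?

For □□p:
a: successors {a, b}; □p there: a:F, b:F. ✗
b: successors {c}; □p there: c:T. ✓
c: successors {d}; □p there: d:F. ✗
d: successors {a}; □p there: a:F. ✗
— 1 world.
For ◇□p:
a: successors {a, b}; □p there: a:F, b:F. ✗
b: successors {c}; □p there: c:T. ✓
c: successors {d}; □p there: d:F. ✗
d: successors {a}; □p there: a:F. ✗
— 1 world.

1 and 1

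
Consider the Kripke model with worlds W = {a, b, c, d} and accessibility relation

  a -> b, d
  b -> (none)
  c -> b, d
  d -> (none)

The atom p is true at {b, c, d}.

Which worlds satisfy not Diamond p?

{b, d}

a: Diamond p is T. ✗
b: Diamond p is F. ✓
c: Diamond p is T. ✗
d: Diamond p is F. ✓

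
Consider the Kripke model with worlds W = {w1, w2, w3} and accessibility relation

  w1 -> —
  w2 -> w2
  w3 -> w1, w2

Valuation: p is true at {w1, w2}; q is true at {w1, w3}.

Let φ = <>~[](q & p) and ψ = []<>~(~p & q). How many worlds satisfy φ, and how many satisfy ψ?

For <>~[](q & p):
w1: no successors, so <>~[](q & p) fails. ✗
w2: successors {w2}; ~[](q & p) there: w2:T. ✓
w3: successors {w1, w2}; ~[](q & p) there: w1:F, w2:T. ✓
— 2 worlds.
For []<>~(~p & q):
w1: no successors, so []<>~(~p & q) holds vacuously. ✓
w2: successors {w2}; <>~(~p & q) there: w2:T. ✓
w3: successors {w1, w2}; <>~(~p & q) there: w1:F, w2:T. ✗
— 2 worlds.

2 and 2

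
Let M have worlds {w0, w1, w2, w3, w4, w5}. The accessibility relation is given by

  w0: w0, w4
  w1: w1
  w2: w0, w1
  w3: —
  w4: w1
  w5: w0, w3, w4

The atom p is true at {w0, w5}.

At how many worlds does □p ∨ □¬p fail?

w0: □p is F, □¬p is F. ✗
w1: □p is F, □¬p is T. ✓
w2: □p is F, □¬p is F. ✗
w3: □p is T, □¬p is T. ✓
w4: □p is F, □¬p is T. ✓
w5: □p is F, □¬p is F. ✗
Satisfying worlds: {w1, w3, w4}.
So □p ∨ □¬p fails at the other 3 worlds.

3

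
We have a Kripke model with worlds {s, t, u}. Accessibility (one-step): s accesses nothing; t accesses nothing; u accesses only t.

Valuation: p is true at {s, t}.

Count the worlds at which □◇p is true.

2

s: no successors, so □◇p holds vacuously. ✓
t: no successors, so □◇p holds vacuously. ✓
u: successors {t}; ◇p there: t:F. ✗
Satisfying worlds: {s, t}.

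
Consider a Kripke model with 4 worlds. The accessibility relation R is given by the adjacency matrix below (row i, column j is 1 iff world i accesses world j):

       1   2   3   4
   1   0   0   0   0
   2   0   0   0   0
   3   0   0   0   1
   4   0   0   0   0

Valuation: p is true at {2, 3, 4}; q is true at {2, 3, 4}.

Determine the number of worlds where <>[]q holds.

1

1: no successors, so <>[]q fails. ✗
2: no successors, so <>[]q fails. ✗
3: successors {4}; []q there: 4:T. ✓
4: no successors, so <>[]q fails. ✗
Satisfying worlds: {3}.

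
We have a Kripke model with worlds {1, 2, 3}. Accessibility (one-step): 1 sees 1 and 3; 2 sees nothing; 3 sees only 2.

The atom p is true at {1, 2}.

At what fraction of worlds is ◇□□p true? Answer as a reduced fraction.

1: successors {1, 3}; □□p there: 1:F, 3:T. ✓
2: no successors, so ◇□□p fails. ✗
3: successors {2}; □□p there: 2:T. ✓
That's 2 of 3 worlds, so 2/3.

2/3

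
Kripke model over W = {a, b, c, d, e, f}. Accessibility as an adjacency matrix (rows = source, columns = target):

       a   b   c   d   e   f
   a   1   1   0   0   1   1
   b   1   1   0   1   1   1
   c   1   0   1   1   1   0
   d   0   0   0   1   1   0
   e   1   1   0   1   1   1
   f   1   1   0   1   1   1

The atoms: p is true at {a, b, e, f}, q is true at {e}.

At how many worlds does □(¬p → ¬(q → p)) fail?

5

a: successors {a, b, e, f}; ¬p → ¬(q → p) there: a:T, b:T, e:T, f:T. ✓
b: successors {a, b, d, e, f}; ¬p → ¬(q → p) there: a:T, b:T, d:F, e:T, f:T. ✗
c: successors {a, c, d, e}; ¬p → ¬(q → p) there: a:T, c:F, d:F, e:T. ✗
d: successors {d, e}; ¬p → ¬(q → p) there: d:F, e:T. ✗
e: successors {a, b, d, e, f}; ¬p → ¬(q → p) there: a:T, b:T, d:F, e:T, f:T. ✗
f: successors {a, b, d, e, f}; ¬p → ¬(q → p) there: a:T, b:T, d:F, e:T, f:T. ✗
Satisfying worlds: {a}.
So □(¬p → ¬(q → p)) fails at the other 5 worlds.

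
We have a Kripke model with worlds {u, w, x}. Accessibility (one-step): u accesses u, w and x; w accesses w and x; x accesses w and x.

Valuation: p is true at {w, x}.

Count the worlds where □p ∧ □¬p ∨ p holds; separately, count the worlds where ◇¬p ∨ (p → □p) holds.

2 and 3

For □p ∧ □¬p ∨ p:
u: □p ∧ □¬p is F, p is F. ✗
w: □p ∧ □¬p is F, p is T. ✓
x: □p ∧ □¬p is F, p is T. ✓
— 2 worlds.
For ◇¬p ∨ (p → □p):
u: ◇¬p is T, p → □p is T. ✓
w: ◇¬p is F, p → □p is T. ✓
x: ◇¬p is F, p → □p is T. ✓
— 3 worlds.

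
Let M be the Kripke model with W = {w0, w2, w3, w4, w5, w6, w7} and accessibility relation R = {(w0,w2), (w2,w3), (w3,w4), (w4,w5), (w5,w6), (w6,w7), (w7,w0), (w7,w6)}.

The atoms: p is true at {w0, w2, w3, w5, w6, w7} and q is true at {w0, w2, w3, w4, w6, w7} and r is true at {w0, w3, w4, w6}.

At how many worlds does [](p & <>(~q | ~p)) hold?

1

w0: successors {w2}; p & <>(~q | ~p) there: w2:F. ✗
w2: successors {w3}; p & <>(~q | ~p) there: w3:T. ✓
w3: successors {w4}; p & <>(~q | ~p) there: w4:F. ✗
w4: successors {w5}; p & <>(~q | ~p) there: w5:F. ✗
w5: successors {w6}; p & <>(~q | ~p) there: w6:F. ✗
w6: successors {w7}; p & <>(~q | ~p) there: w7:F. ✗
w7: successors {w0, w6}; p & <>(~q | ~p) there: w0:F, w6:F. ✗
Satisfying worlds: {w2}.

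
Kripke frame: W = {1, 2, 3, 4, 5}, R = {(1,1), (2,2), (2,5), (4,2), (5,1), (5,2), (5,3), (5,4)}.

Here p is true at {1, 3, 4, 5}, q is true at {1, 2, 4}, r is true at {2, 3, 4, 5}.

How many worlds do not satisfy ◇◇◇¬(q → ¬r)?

1: successors {1}; ◇◇¬(q → ¬r) there: 1:F. ✗
2: successors {2, 5}; ◇◇¬(q → ¬r) there: 2:T, 5:T. ✓
3: no successors, so ◇◇◇¬(q → ¬r) fails. ✗
4: successors {2}; ◇◇¬(q → ¬r) there: 2:T. ✓
5: successors {1, 2, 3, 4}; ◇◇¬(q → ¬r) there: 1:F, 2:T, 3:F, 4:T. ✓
Satisfying worlds: {2, 4, 5}.
So ◇◇◇¬(q → ¬r) fails at the other 2 worlds.

2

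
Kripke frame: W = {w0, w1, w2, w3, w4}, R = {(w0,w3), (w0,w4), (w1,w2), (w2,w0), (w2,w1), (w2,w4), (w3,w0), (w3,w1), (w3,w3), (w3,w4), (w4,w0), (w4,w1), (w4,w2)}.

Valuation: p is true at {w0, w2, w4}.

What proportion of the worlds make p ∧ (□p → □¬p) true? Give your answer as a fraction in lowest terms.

3/5

w0: p is T, □p → □¬p is T. ✓
w1: p is F, □p → □¬p is F. ✗
w2: p is T, □p → □¬p is T. ✓
w3: p is F, □p → □¬p is T. ✗
w4: p is T, □p → □¬p is T. ✓
That's 3 of 5 worlds, so 3/5.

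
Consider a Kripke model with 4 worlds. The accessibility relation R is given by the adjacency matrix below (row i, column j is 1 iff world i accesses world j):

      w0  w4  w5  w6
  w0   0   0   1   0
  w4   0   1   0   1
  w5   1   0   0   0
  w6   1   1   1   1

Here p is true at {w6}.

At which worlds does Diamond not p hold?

w0: successors {w5}; not p there: w5:T. ✓
w4: successors {w4, w6}; not p there: w4:T, w6:F. ✓
w5: successors {w0}; not p there: w0:T. ✓
w6: successors {w0, w4, w5, w6}; not p there: w0:T, w4:T, w5:T, w6:F. ✓

{w0, w4, w5, w6}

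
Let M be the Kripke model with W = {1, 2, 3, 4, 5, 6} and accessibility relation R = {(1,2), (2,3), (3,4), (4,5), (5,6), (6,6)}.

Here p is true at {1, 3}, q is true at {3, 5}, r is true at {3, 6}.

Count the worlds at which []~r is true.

3

1: successors {2}; ~r there: 2:T. ✓
2: successors {3}; ~r there: 3:F. ✗
3: successors {4}; ~r there: 4:T. ✓
4: successors {5}; ~r there: 5:T. ✓
5: successors {6}; ~r there: 6:F. ✗
6: successors {6}; ~r there: 6:F. ✗
Satisfying worlds: {1, 3, 4}.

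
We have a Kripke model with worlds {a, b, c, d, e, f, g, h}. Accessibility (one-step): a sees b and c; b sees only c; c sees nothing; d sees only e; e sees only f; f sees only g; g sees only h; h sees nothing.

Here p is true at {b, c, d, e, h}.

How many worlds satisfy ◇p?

4

a: successors {b, c}; p there: b:T, c:T. ✓
b: successors {c}; p there: c:T. ✓
c: no successors, so ◇p fails. ✗
d: successors {e}; p there: e:T. ✓
e: successors {f}; p there: f:F. ✗
f: successors {g}; p there: g:F. ✗
g: successors {h}; p there: h:T. ✓
h: no successors, so ◇p fails. ✗
Satisfying worlds: {a, b, d, g}.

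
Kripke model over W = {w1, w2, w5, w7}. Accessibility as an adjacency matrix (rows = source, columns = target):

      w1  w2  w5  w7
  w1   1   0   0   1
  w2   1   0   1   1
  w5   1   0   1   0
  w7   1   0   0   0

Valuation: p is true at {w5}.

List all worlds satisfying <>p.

w1: successors {w1, w7}; p there: w1:F, w7:F. ✗
w2: successors {w1, w5, w7}; p there: w1:F, w5:T, w7:F. ✓
w5: successors {w1, w5}; p there: w1:F, w5:T. ✓
w7: successors {w1}; p there: w1:F. ✗

{w2, w5}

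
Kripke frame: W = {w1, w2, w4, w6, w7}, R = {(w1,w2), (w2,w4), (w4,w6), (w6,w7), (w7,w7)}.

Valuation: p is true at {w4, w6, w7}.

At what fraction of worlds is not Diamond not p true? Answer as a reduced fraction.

4/5

w1: Diamond not p is T. ✗
w2: Diamond not p is F. ✓
w4: Diamond not p is F. ✓
w6: Diamond not p is F. ✓
w7: Diamond not p is F. ✓
That's 4 of 5 worlds, so 4/5.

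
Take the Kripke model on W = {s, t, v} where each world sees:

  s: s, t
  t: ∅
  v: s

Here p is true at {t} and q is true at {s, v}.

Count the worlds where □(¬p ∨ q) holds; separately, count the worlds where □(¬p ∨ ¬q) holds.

2 and 3

For □(¬p ∨ q):
s: successors {s, t}; ¬p ∨ q there: s:T, t:F. ✗
t: no successors, so □(¬p ∨ q) holds vacuously. ✓
v: successors {s}; ¬p ∨ q there: s:T. ✓
— 2 worlds.
For □(¬p ∨ ¬q):
s: successors {s, t}; ¬p ∨ ¬q there: s:T, t:T. ✓
t: no successors, so □(¬p ∨ ¬q) holds vacuously. ✓
v: successors {s}; ¬p ∨ ¬q there: s:T. ✓
— 3 worlds.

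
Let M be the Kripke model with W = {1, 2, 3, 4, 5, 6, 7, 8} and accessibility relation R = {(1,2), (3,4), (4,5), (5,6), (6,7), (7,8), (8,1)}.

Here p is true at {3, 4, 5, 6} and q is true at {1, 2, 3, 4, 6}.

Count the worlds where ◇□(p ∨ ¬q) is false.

1: successors {2}; □(p ∨ ¬q) there: 2:T. ✓
2: no successors, so ◇□(p ∨ ¬q) fails. ✗
3: successors {4}; □(p ∨ ¬q) there: 4:T. ✓
4: successors {5}; □(p ∨ ¬q) there: 5:T. ✓
5: successors {6}; □(p ∨ ¬q) there: 6:T. ✓
6: successors {7}; □(p ∨ ¬q) there: 7:T. ✓
7: successors {8}; □(p ∨ ¬q) there: 8:F. ✗
8: successors {1}; □(p ∨ ¬q) there: 1:F. ✗
Satisfying worlds: {1, 3, 4, 5, 6}.
So ◇□(p ∨ ¬q) fails at the other 3 worlds.

3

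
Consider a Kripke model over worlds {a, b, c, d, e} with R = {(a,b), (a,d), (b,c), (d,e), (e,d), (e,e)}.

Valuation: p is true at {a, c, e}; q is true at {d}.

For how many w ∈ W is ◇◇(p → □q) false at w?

a: successors {b, d}; ◇(p → □q) there: b:T, d:F. ✓
b: successors {c}; ◇(p → □q) there: c:F. ✗
c: no successors, so ◇◇(p → □q) fails. ✗
d: successors {e}; ◇(p → □q) there: e:T. ✓
e: successors {d, e}; ◇(p → □q) there: d:F, e:T. ✓
Satisfying worlds: {a, d, e}.
So ◇◇(p → □q) fails at the other 2 worlds.

2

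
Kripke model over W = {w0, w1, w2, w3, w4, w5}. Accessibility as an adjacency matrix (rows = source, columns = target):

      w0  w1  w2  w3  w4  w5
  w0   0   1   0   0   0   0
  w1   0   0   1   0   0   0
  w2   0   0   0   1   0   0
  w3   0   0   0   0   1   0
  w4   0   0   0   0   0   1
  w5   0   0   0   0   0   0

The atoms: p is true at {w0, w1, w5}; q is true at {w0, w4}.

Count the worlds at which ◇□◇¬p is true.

w0: successors {w1}; □◇¬p there: w1:T. ✓
w1: successors {w2}; □◇¬p there: w2:T. ✓
w2: successors {w3}; □◇¬p there: w3:F. ✗
w3: successors {w4}; □◇¬p there: w4:F. ✗
w4: successors {w5}; □◇¬p there: w5:T. ✓
w5: no successors, so ◇□◇¬p fails. ✗
Satisfying worlds: {w0, w1, w4}.

3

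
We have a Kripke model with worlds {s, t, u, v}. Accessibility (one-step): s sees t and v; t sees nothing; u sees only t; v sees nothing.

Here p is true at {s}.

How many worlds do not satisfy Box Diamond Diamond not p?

s: successors {t, v}; Diamond Diamond not p there: t:F, v:F. ✗
t: no successors, so Box Diamond Diamond not p holds vacuously. ✓
u: successors {t}; Diamond Diamond not p there: t:F. ✗
v: no successors, so Box Diamond Diamond not p holds vacuously. ✓
Satisfying worlds: {t, v}.
So Box Diamond Diamond not p fails at the other 2 worlds.

2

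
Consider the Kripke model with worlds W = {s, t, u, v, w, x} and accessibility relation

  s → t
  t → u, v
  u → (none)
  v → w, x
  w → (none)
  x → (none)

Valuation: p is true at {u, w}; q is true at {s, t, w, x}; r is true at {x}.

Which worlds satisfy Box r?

s: successors {t}; r there: t:F. ✗
t: successors {u, v}; r there: u:F, v:F. ✗
u: no successors, so Box r holds vacuously. ✓
v: successors {w, x}; r there: w:F, x:T. ✗
w: no successors, so Box r holds vacuously. ✓
x: no successors, so Box r holds vacuously. ✓

{u, w, x}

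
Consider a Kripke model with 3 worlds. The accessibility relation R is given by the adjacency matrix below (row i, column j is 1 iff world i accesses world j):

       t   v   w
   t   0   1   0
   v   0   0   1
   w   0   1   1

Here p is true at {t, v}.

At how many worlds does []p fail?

2

t: successors {v}; p there: v:T. ✓
v: successors {w}; p there: w:F. ✗
w: successors {v, w}; p there: v:T, w:F. ✗
Satisfying worlds: {t}.
So []p fails at the other 2 worlds.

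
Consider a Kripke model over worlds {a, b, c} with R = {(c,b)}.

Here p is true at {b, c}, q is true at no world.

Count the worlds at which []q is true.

2

a: no successors, so []q holds vacuously. ✓
b: no successors, so []q holds vacuously. ✓
c: successors {b}; q there: b:F. ✗
Satisfying worlds: {a, b}.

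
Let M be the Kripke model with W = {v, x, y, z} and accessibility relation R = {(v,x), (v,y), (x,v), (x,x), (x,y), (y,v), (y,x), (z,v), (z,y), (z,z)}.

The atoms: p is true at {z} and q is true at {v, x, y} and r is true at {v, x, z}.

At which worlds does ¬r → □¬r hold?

v: ¬r is F, □¬r is F. ✓
x: ¬r is F, □¬r is F. ✓
y: ¬r is T, □¬r is F. ✗
z: ¬r is F, □¬r is F. ✓

{v, x, z}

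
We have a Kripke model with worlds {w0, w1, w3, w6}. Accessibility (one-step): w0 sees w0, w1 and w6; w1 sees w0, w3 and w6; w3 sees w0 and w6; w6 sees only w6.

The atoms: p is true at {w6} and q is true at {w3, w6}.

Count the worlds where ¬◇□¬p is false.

0

w0: ◇□¬p is F. ✓
w1: ◇□¬p is F. ✓
w3: ◇□¬p is F. ✓
w6: ◇□¬p is F. ✓
Satisfying worlds: {w0, w1, w3, w6}.
So ¬◇□¬p fails at the other 0 worlds.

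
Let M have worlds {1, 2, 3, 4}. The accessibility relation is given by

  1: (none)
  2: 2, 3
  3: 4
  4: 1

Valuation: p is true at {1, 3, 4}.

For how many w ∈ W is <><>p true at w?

2

1: no successors, so <><>p fails. ✗
2: successors {2, 3}; <>p there: 2:T, 3:T. ✓
3: successors {4}; <>p there: 4:T. ✓
4: successors {1}; <>p there: 1:F. ✗
Satisfying worlds: {2, 3}.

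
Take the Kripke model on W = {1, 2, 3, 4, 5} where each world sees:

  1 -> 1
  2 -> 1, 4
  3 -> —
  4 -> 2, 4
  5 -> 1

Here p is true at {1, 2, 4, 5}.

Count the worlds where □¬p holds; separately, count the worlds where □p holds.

For □¬p:
1: successors {1}; ¬p there: 1:F. ✗
2: successors {1, 4}; ¬p there: 1:F, 4:F. ✗
3: no successors, so □¬p holds vacuously. ✓
4: successors {2, 4}; ¬p there: 2:F, 4:F. ✗
5: successors {1}; ¬p there: 1:F. ✗
— 1 world.
For □p:
1: successors {1}; p there: 1:T. ✓
2: successors {1, 4}; p there: 1:T, 4:T. ✓
3: no successors, so □p holds vacuously. ✓
4: successors {2, 4}; p there: 2:T, 4:T. ✓
5: successors {1}; p there: 1:T. ✓
— 5 worlds.

1 and 5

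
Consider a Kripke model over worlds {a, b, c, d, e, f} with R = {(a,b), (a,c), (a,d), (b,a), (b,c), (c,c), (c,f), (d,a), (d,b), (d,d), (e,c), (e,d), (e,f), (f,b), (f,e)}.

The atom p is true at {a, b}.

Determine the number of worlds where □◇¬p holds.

a: successors {b, c, d}; ◇¬p there: b:T, c:T, d:T. ✓
b: successors {a, c}; ◇¬p there: a:T, c:T. ✓
c: successors {c, f}; ◇¬p there: c:T, f:T. ✓
d: successors {a, b, d}; ◇¬p there: a:T, b:T, d:T. ✓
e: successors {c, d, f}; ◇¬p there: c:T, d:T, f:T. ✓
f: successors {b, e}; ◇¬p there: b:T, e:T. ✓
Satisfying worlds: {a, b, c, d, e, f}.

6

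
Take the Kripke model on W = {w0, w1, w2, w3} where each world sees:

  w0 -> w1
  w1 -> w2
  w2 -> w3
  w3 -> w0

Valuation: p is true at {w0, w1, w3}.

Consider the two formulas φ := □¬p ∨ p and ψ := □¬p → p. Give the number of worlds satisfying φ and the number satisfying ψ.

For □¬p ∨ p:
w0: □¬p is F, p is T. ✓
w1: □¬p is T, p is T. ✓
w2: □¬p is F, p is F. ✗
w3: □¬p is F, p is T. ✓
— 3 worlds.
For □¬p → p:
w0: □¬p is F, p is T. ✓
w1: □¬p is T, p is T. ✓
w2: □¬p is F, p is F. ✓
w3: □¬p is F, p is T. ✓
— 4 worlds.

3 and 4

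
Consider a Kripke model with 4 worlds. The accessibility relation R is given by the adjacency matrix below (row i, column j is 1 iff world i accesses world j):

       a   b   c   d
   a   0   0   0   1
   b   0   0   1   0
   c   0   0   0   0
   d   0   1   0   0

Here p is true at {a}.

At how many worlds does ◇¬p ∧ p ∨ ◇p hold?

a: ◇¬p ∧ p is T, ◇p is F. ✓
b: ◇¬p ∧ p is F, ◇p is F. ✗
c: ◇¬p ∧ p is F, ◇p is F. ✗
d: ◇¬p ∧ p is F, ◇p is F. ✗
Satisfying worlds: {a}.

1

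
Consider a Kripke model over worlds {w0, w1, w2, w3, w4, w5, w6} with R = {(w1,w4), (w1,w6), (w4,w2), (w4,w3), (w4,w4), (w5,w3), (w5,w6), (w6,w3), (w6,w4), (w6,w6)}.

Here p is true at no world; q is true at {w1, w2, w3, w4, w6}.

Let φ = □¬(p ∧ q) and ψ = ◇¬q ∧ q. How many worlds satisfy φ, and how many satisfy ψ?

7 and 0

For □¬(p ∧ q):
w0: no successors, so □¬(p ∧ q) holds vacuously. ✓
w1: successors {w4, w6}; ¬(p ∧ q) there: w4:T, w6:T. ✓
w2: no successors, so □¬(p ∧ q) holds vacuously. ✓
w3: no successors, so □¬(p ∧ q) holds vacuously. ✓
w4: successors {w2, w3, w4}; ¬(p ∧ q) there: w2:T, w3:T, w4:T. ✓
w5: successors {w3, w6}; ¬(p ∧ q) there: w3:T, w6:T. ✓
w6: successors {w3, w4, w6}; ¬(p ∧ q) there: w3:T, w4:T, w6:T. ✓
— 7 worlds.
For ◇¬q ∧ q:
w0: ◇¬q is F, q is F. ✗
w1: ◇¬q is F, q is T. ✗
w2: ◇¬q is F, q is T. ✗
w3: ◇¬q is F, q is T. ✗
w4: ◇¬q is F, q is T. ✗
w5: ◇¬q is F, q is F. ✗
w6: ◇¬q is F, q is T. ✗
— 0 worlds.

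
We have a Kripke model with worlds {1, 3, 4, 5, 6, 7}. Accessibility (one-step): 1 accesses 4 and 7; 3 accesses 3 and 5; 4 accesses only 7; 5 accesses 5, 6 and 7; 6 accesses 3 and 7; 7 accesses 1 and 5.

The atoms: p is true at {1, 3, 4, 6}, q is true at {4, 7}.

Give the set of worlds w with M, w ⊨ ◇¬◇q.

{1, 3, 4, 5, 6}

1: successors {4, 7}; ¬◇q there: 4:F, 7:T. ✓
3: successors {3, 5}; ¬◇q there: 3:T, 5:F. ✓
4: successors {7}; ¬◇q there: 7:T. ✓
5: successors {5, 6, 7}; ¬◇q there: 5:F, 6:F, 7:T. ✓
6: successors {3, 7}; ¬◇q there: 3:T, 7:T. ✓
7: successors {1, 5}; ¬◇q there: 1:F, 5:F. ✗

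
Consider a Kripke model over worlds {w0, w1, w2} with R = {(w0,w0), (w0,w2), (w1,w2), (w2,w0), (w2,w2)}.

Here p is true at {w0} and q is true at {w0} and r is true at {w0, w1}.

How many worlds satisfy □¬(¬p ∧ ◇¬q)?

w0: successors {w0, w2}; ¬(¬p ∧ ◇¬q) there: w0:T, w2:F. ✗
w1: successors {w2}; ¬(¬p ∧ ◇¬q) there: w2:F. ✗
w2: successors {w0, w2}; ¬(¬p ∧ ◇¬q) there: w0:T, w2:F. ✗
Satisfying worlds: ∅.

0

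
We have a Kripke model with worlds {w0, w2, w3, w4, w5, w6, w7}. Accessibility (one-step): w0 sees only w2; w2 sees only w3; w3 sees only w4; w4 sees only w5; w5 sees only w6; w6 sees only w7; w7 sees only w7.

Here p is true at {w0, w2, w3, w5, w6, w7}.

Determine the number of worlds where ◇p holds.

w0: successors {w2}; p there: w2:T. ✓
w2: successors {w3}; p there: w3:T. ✓
w3: successors {w4}; p there: w4:F. ✗
w4: successors {w5}; p there: w5:T. ✓
w5: successors {w6}; p there: w6:T. ✓
w6: successors {w7}; p there: w7:T. ✓
w7: successors {w7}; p there: w7:T. ✓
Satisfying worlds: {w0, w2, w4, w5, w6, w7}.

6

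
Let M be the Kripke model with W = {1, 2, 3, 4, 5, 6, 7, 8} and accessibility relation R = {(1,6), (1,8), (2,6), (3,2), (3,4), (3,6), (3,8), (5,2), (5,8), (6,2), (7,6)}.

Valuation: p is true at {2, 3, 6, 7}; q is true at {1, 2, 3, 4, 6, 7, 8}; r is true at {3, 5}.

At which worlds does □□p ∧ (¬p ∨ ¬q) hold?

{1, 4, 5, 8}

1: □□p is T, ¬p ∨ ¬q is T. ✓
2: □□p is T, ¬p ∨ ¬q is F. ✗
3: □□p is T, ¬p ∨ ¬q is F. ✗
4: □□p is T, ¬p ∨ ¬q is T. ✓
5: □□p is T, ¬p ∨ ¬q is T. ✓
6: □□p is T, ¬p ∨ ¬q is F. ✗
7: □□p is T, ¬p ∨ ¬q is F. ✗
8: □□p is T, ¬p ∨ ¬q is T. ✓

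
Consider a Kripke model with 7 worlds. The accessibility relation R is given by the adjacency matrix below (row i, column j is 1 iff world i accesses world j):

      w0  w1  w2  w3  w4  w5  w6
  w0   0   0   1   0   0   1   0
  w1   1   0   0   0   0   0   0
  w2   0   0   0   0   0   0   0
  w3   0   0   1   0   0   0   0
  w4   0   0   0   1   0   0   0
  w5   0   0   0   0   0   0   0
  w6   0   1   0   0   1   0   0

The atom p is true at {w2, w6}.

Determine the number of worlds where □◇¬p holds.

4

w0: successors {w2, w5}; ◇¬p there: w2:F, w5:F. ✗
w1: successors {w0}; ◇¬p there: w0:T. ✓
w2: no successors, so □◇¬p holds vacuously. ✓
w3: successors {w2}; ◇¬p there: w2:F. ✗
w4: successors {w3}; ◇¬p there: w3:F. ✗
w5: no successors, so □◇¬p holds vacuously. ✓
w6: successors {w1, w4}; ◇¬p there: w1:T, w4:T. ✓
Satisfying worlds: {w1, w2, w5, w6}.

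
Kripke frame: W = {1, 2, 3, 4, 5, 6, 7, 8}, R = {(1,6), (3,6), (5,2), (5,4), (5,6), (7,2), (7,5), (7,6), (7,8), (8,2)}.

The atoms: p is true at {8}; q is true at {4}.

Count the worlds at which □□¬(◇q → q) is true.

1: successors {6}; □¬(◇q → q) there: 6:T. ✓
2: no successors, so □□¬(◇q → q) holds vacuously. ✓
3: successors {6}; □¬(◇q → q) there: 6:T. ✓
4: no successors, so □□¬(◇q → q) holds vacuously. ✓
5: successors {2, 4, 6}; □¬(◇q → q) there: 2:T, 4:T, 6:T. ✓
6: no successors, so □□¬(◇q → q) holds vacuously. ✓
7: successors {2, 5, 6, 8}; □¬(◇q → q) there: 2:T, 5:F, 6:T, 8:F. ✗
8: successors {2}; □¬(◇q → q) there: 2:T. ✓
Satisfying worlds: {1, 2, 3, 4, 5, 6, 8}.

7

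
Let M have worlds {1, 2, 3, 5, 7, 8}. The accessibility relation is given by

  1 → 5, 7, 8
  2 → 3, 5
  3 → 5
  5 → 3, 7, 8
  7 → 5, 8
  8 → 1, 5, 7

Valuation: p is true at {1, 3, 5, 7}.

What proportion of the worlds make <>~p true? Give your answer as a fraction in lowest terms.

1/2

1: successors {5, 7, 8}; ~p there: 5:F, 7:F, 8:T. ✓
2: successors {3, 5}; ~p there: 3:F, 5:F. ✗
3: successors {5}; ~p there: 5:F. ✗
5: successors {3, 7, 8}; ~p there: 3:F, 7:F, 8:T. ✓
7: successors {5, 8}; ~p there: 5:F, 8:T. ✓
8: successors {1, 5, 7}; ~p there: 1:F, 5:F, 7:F. ✗
That's 3 of 6 worlds, so 3/6 = 1/2.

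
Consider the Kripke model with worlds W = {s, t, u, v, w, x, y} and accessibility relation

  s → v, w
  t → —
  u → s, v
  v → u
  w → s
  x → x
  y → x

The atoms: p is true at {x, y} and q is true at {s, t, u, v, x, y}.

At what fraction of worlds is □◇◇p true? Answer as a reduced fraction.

s: successors {v, w}; ◇◇p there: v:F, w:F. ✗
t: no successors, so □◇◇p holds vacuously. ✓
u: successors {s, v}; ◇◇p there: s:F, v:F. ✗
v: successors {u}; ◇◇p there: u:F. ✗
w: successors {s}; ◇◇p there: s:F. ✗
x: successors {x}; ◇◇p there: x:T. ✓
y: successors {x}; ◇◇p there: x:T. ✓
That's 3 of 7 worlds, so 3/7.

3/7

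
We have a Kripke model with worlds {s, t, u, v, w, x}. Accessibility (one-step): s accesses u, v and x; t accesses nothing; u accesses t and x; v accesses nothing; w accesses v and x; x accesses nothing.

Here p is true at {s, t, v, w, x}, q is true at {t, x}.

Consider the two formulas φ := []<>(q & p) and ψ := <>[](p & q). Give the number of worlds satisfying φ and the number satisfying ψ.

3 and 3

For []<>(q & p):
s: successors {u, v, x}; <>(q & p) there: u:T, v:F, x:F. ✗
t: no successors, so []<>(q & p) holds vacuously. ✓
u: successors {t, x}; <>(q & p) there: t:F, x:F. ✗
v: no successors, so []<>(q & p) holds vacuously. ✓
w: successors {v, x}; <>(q & p) there: v:F, x:F. ✗
x: no successors, so []<>(q & p) holds vacuously. ✓
— 3 worlds.
For <>[](p & q):
s: successors {u, v, x}; [](p & q) there: u:T, v:T, x:T. ✓
t: no successors, so <>[](p & q) fails. ✗
u: successors {t, x}; [](p & q) there: t:T, x:T. ✓
v: no successors, so <>[](p & q) fails. ✗
w: successors {v, x}; [](p & q) there: v:T, x:T. ✓
x: no successors, so <>[](p & q) fails. ✗
— 3 worlds.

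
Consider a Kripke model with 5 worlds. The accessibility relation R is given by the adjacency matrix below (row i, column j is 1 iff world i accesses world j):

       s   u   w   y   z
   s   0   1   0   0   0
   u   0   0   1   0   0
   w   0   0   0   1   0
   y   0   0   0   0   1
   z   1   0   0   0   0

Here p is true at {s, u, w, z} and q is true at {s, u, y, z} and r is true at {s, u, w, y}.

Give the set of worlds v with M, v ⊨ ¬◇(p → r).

{y}

s: ◇(p → r) is T. ✗
u: ◇(p → r) is T. ✗
w: ◇(p → r) is T. ✗
y: ◇(p → r) is F. ✓
z: ◇(p → r) is T. ✗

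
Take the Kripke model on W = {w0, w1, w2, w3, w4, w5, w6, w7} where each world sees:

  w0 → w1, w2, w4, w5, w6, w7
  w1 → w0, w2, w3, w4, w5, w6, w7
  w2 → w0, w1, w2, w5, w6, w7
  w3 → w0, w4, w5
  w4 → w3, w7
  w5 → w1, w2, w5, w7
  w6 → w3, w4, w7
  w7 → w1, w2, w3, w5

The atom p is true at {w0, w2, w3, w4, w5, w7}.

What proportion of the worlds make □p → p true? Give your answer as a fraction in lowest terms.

7/8

w0: □p is F, p is T. ✓
w1: □p is F, p is F. ✓
w2: □p is F, p is T. ✓
w3: □p is T, p is T. ✓
w4: □p is T, p is T. ✓
w5: □p is F, p is T. ✓
w6: □p is T, p is F. ✗
w7: □p is F, p is T. ✓
That's 7 of 8 worlds, so 7/8.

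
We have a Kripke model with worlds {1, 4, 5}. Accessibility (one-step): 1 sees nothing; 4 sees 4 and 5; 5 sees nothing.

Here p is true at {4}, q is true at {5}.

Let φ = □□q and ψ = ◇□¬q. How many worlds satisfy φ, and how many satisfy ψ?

2 and 1

For □□q:
1: no successors, so □□q holds vacuously. ✓
4: successors {4, 5}; □q there: 4:F, 5:T. ✗
5: no successors, so □□q holds vacuously. ✓
— 2 worlds.
For ◇□¬q:
1: no successors, so ◇□¬q fails. ✗
4: successors {4, 5}; □¬q there: 4:F, 5:T. ✓
5: no successors, so ◇□¬q fails. ✗
— 1 world.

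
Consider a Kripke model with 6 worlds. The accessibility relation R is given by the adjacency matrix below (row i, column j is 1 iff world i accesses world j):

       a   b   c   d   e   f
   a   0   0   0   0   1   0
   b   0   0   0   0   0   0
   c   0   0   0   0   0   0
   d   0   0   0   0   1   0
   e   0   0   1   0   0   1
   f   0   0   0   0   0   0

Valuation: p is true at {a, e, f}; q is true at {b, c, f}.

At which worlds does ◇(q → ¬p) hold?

{a, d, e}

a: successors {e}; q → ¬p there: e:T. ✓
b: no successors, so ◇(q → ¬p) fails. ✗
c: no successors, so ◇(q → ¬p) fails. ✗
d: successors {e}; q → ¬p there: e:T. ✓
e: successors {c, f}; q → ¬p there: c:T, f:F. ✓
f: no successors, so ◇(q → ¬p) fails. ✗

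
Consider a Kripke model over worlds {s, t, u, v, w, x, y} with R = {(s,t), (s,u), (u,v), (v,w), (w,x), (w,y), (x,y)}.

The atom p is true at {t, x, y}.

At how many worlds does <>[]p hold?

s: successors {t, u}; []p there: t:T, u:F. ✓
t: no successors, so <>[]p fails. ✗
u: successors {v}; []p there: v:F. ✗
v: successors {w}; []p there: w:T. ✓
w: successors {x, y}; []p there: x:T, y:T. ✓
x: successors {y}; []p there: y:T. ✓
y: no successors, so <>[]p fails. ✗
Satisfying worlds: {s, v, w, x}.

4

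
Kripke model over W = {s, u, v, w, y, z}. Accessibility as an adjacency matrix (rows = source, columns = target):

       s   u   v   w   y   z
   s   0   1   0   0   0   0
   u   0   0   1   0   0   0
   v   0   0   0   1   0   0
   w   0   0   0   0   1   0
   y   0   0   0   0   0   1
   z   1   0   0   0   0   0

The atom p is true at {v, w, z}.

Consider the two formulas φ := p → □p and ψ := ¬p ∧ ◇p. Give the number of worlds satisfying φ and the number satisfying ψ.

4 and 2

For p → □p:
s: p is F, □p is F. ✓
u: p is F, □p is T. ✓
v: p is T, □p is T. ✓
w: p is T, □p is F. ✗
y: p is F, □p is T. ✓
z: p is T, □p is F. ✗
— 4 worlds.
For ¬p ∧ ◇p:
s: ¬p is T, ◇p is F. ✗
u: ¬p is T, ◇p is T. ✓
v: ¬p is F, ◇p is T. ✗
w: ¬p is F, ◇p is F. ✗
y: ¬p is T, ◇p is T. ✓
z: ¬p is F, ◇p is F. ✗
— 2 worlds.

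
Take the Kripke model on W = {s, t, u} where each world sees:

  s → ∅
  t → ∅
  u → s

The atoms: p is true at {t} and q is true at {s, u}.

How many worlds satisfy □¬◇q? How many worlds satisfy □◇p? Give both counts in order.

For □¬◇q:
s: no successors, so □¬◇q holds vacuously. ✓
t: no successors, so □¬◇q holds vacuously. ✓
u: successors {s}; ¬◇q there: s:T. ✓
— 3 worlds.
For □◇p:
s: no successors, so □◇p holds vacuously. ✓
t: no successors, so □◇p holds vacuously. ✓
u: successors {s}; ◇p there: s:F. ✗
— 2 worlds.

3 and 2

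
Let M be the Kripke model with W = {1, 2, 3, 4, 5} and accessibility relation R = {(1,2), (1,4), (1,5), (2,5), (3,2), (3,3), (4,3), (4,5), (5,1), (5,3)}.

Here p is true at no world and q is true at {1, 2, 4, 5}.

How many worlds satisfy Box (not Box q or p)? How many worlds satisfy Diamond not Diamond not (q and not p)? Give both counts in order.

2 and 3

For Box (not Box q or p):
1: successors {2, 4, 5}; not Box q or p there: 2:F, 4:T, 5:T. ✗
2: successors {5}; not Box q or p there: 5:T. ✓
3: successors {2, 3}; not Box q or p there: 2:F, 3:T. ✗
4: successors {3, 5}; not Box q or p there: 3:T, 5:T. ✓
5: successors {1, 3}; not Box q or p there: 1:F, 3:T. ✗
— 2 worlds.
For Diamond not Diamond not (q and not p):
1: successors {2, 4, 5}; not Diamond not (q and not p) there: 2:T, 4:F, 5:F. ✓
2: successors {5}; not Diamond not (q and not p) there: 5:F. ✗
3: successors {2, 3}; not Diamond not (q and not p) there: 2:T, 3:F. ✓
4: successors {3, 5}; not Diamond not (q and not p) there: 3:F, 5:F. ✗
5: successors {1, 3}; not Diamond not (q and not p) there: 1:T, 3:F. ✓
— 3 worlds.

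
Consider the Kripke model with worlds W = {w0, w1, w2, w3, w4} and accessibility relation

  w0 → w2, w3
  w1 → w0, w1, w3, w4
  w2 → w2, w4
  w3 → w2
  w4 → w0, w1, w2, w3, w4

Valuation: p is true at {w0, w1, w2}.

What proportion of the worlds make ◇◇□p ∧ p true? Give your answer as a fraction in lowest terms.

2/5

w0: ◇◇□p is F, p is T. ✗
w1: ◇◇□p is T, p is T. ✓
w2: ◇◇□p is T, p is T. ✓
w3: ◇◇□p is F, p is F. ✗
w4: ◇◇□p is T, p is F. ✗
That's 2 of 5 worlds, so 2/5.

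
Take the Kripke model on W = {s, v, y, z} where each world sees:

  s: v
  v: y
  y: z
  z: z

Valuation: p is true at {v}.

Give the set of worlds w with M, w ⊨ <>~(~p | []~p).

∅

s: successors {v}; ~(~p | []~p) there: v:F. ✗
v: successors {y}; ~(~p | []~p) there: y:F. ✗
y: successors {z}; ~(~p | []~p) there: z:F. ✗
z: successors {z}; ~(~p | []~p) there: z:F. ✗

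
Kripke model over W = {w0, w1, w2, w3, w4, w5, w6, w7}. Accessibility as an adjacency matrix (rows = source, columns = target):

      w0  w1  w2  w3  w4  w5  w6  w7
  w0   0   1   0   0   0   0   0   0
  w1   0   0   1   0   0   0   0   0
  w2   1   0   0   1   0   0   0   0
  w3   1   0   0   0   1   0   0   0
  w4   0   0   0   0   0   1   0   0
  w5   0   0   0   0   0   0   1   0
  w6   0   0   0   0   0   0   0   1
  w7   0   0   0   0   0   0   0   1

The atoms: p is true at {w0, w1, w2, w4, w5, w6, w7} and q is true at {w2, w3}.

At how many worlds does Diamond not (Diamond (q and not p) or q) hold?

w0: successors {w1}; not (Diamond (q and not p) or q) there: w1:T. ✓
w1: successors {w2}; not (Diamond (q and not p) or q) there: w2:F. ✗
w2: successors {w0, w3}; not (Diamond (q and not p) or q) there: w0:T, w3:F. ✓
w3: successors {w0, w4}; not (Diamond (q and not p) or q) there: w0:T, w4:T. ✓
w4: successors {w5}; not (Diamond (q and not p) or q) there: w5:T. ✓
w5: successors {w6}; not (Diamond (q and not p) or q) there: w6:T. ✓
w6: successors {w7}; not (Diamond (q and not p) or q) there: w7:T. ✓
w7: successors {w7}; not (Diamond (q and not p) or q) there: w7:T. ✓
Satisfying worlds: {w0, w2, w3, w4, w5, w6, w7}.

7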